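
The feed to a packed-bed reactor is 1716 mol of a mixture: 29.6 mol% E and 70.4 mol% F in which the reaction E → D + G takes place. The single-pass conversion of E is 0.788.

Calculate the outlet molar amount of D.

E reacted = 0.788 × 507.9 = 400.3 mol; ν_E = −1, so ξ = 400.3/1 = 400.3 mol.
Outlet amounts (n = n₀ + ν ξ):
  E: 507.9 − 1(400.3) = 107.7
  D: 0 + 1(400.3) = 400.3
  G: 0 + 1(400.3) = 400.3
  F: 1208 (inert)

400 mol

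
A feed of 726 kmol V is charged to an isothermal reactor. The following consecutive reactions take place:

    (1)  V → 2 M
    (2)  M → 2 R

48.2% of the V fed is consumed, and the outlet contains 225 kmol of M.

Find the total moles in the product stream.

Conversion of V: V consumed = 1ξ₁ = 0.482 × 726 → ξ₁ = 349.9 kmol.
M balance: n_M = 0 + 2ξ₁ − 1ξ₂ = 225 → ξ₂ = (2·349.9 − 225)/1 = 474.9 kmol.
Outlet amounts (n = n₀ + Σ ν·ξ):
  V: 726 − 1(349.9) = 376.1
  M: 0 + 2(349.9) − 1(474.9) = 225
  R: 0 + 2(474.9) = 949.7
Total out = 376.1 + 225 + 949.7 = 1551 kmol.

1550 kmol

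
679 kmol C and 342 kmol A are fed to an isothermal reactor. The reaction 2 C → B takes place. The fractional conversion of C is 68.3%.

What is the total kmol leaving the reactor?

C reacted = 0.683 × 679 = 463.8 kmol; ν_C = −2, so ξ = 463.8/2 = 231.9 kmol.
Outlet amounts (n = n₀ + ν ξ):
  C: 679 − 2(231.9) = 215.2
  B: 0 + 1(231.9) = 231.9
  A: 342 (inert)
Total out = 215.2 + 231.9 + 342 = 789.1 kmol.

789 kmol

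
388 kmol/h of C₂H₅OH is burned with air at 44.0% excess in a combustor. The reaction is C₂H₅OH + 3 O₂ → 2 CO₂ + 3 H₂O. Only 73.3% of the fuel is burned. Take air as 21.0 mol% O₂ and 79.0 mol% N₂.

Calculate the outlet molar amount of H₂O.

Stoichiometric O₂ = 3 × 388 = 1164 kmol/h; O₂ fed = 1164 × 1.440 = 1676 kmol/h.
N₂ fed = 1676 × 79/21 = 6306 kmol/h.
Fuel reacted = 0.733 × 388 → ξ = 284.4 kmol/h.
Outlet (n = n₀ + ν ξ):
  C₂H₅OH: 388 − 1(284.4) = 103.6
  O₂: 1676 − 3(284.4) = 822.9
  N₂: 6306 (inert)
  CO₂: 0 + 2(284.4) = 568.8
  H₂O: 0 + 3(284.4) = 853.2

853 kmol/h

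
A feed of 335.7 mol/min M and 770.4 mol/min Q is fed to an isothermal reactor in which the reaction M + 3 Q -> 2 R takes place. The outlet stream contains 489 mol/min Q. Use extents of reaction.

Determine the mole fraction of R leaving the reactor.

0.204

For Q: n = n₀ − 3ξ → 489 = 770.4 − 3ξ, giving ξ = 93.8 mol/min.
Outlet amounts (n = n₀ + ν ξ):
  M: 335.7 − 1(93.8) = 241.9
  Q: 770.4 − 3(93.8) = 489
  R: 0 + 2(93.8) = 187.6
Total out = 918.5 mol/min; y_R = 187.6 / 918.5 = 0.2042.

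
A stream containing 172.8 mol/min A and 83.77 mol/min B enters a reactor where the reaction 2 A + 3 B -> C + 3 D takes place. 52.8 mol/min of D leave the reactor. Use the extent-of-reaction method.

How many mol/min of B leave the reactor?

For D: n = n₀ + 3ξ → 52.8 = 0 + 3ξ, giving ξ = 17.6 mol/min.
Outlet amounts (n = n₀ + ν ξ):
  A: 172.8 − 2(17.6) = 137.6
  B: 83.77 − 3(17.6) = 30.97
  C: 0 + 1(17.6) = 17.6
  D: 0 + 3(17.6) = 52.8

31 mol/min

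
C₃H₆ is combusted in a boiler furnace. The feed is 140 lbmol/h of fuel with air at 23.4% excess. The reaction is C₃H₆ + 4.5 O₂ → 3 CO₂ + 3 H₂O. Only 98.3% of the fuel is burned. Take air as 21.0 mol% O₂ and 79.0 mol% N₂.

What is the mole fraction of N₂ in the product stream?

0.748

Stoichiometric O₂ = 4.5 × 140 = 630 lbmol/h; O₂ fed = 630 × 1.234 = 777.4 lbmol/h.
N₂ fed = 777.4 × 79/21 = 2925 lbmol/h.
Fuel reacted = 0.983 × 140 → ξ = 137.6 lbmol/h.
Outlet (n = n₀ + ν ξ):
  C₃H₆: 140 − 1(137.6) = 2.38
  O₂: 777.4 − 4.5(137.6) = 158.1
  N₂: 2925 (inert)
  CO₂: 0 + 3(137.6) = 412.9
  H₂O: 0 + 3(137.6) = 412.9
Total out = 3911 lbmol/h; y_N₂ = 2925 / 3911 = 0.7478.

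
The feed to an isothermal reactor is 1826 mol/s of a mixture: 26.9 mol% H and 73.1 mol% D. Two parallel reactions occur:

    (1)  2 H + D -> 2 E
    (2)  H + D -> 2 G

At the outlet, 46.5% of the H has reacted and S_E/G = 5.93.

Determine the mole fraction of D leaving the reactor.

0.704

Conversion of H: H consumed = 0.465 × 491.2 = 228.4 mol/s = 2ξ₁ + 1ξ₂.
Selectivity: 2ξ₁ / (2ξ₂) = 5.93 → ξ₁ = 5.93 ξ₂.
Substitute: (2·5.93 + 1) ξ₂ = 228.4 → ξ₂ = 17.76 mol/s, ξ₁ = 105.3 mol/s.
Outlet amounts (n = n₀ + Σ ν·ξ):
  H: 491.2 − 2(105.3) − 1(17.76) = 262.8
  D: 1335 − 1(105.3) − 1(17.76) = 1212
  E: 0 + 2(105.3) = 210.6
  G: 0 + 2(17.76) = 35.52
Total out = 1721 mol/s; y_D = 1212 / 1721 = 0.7042.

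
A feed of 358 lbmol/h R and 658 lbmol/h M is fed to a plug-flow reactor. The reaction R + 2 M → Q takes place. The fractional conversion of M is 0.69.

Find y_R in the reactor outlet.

M reacted = 0.69 × 658 = 454 lbmol/h; ν_M = −2, so ξ = 454/2 = 227 lbmol/h.
Outlet amounts (n = n₀ + ν ξ):
  R: 358 − 1(227) = 131
  M: 658 − 2(227) = 204
  Q: 0 + 1(227) = 227
Total out = 562 lbmol/h; y_R = 131 / 562 = 0.2331.

0.233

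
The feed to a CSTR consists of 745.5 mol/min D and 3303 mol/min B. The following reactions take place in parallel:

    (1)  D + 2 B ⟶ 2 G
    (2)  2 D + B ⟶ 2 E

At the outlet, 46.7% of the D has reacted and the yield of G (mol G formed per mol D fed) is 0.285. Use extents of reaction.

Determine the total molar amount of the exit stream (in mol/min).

Yield of G: 2ξ₁ / 745.5 = 0.285 → ξ₁ = 106.2 mol/min.
Conversion of D: 1ξ₁ + 2ξ₂ = 0.467 × 745.5 = 348.1 → ξ₂ = 121 mol/min.
Outlet amounts (n = n₀ + Σ ν·ξ):
  D: 745.5 − 1(106.2) − 2(121) = 397.4
  B: 3303 − 2(106.2) − 1(121) = 2970
  G: 0 + 2(106.2) = 212.5
  E: 0 + 2(121) = 241.9
Total out = 397.4 + 2970 + 212.5 + 241.9 = 3821 mol/min.

3820 mol/min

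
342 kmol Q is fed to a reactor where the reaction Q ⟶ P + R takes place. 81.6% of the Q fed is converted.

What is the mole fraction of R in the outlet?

Q reacted = 0.816 × 342 = 279.1 kmol; ν_Q = −1, so ξ = 279.1/1 = 279.1 kmol.
Outlet amounts (n = n₀ + ν ξ):
  Q: 342 − 1(279.1) = 62.93
  P: 0 + 1(279.1) = 279.1
  R: 0 + 1(279.1) = 279.1
Total out = 621.1 kmol; y_R = 279.1 / 621.1 = 0.4493.

0.449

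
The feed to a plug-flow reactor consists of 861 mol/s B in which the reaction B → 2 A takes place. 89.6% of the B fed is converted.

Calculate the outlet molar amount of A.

B reacted = 0.896 × 861 = 771.5 mol/s; ν_B = −1, so ξ = 771.5/1 = 771.5 mol/s.
Outlet amounts (n = n₀ + ν ξ):
  B: 861 − 1(771.5) = 89.54
  A: 0 + 2(771.5) = 1543

1540 mol/s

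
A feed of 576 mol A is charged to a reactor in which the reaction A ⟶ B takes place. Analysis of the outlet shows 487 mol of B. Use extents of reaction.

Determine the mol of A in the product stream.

For B: n = n₀ + 1ξ → 487 = 0 + 1ξ, giving ξ = 487 mol.
Outlet amounts (n = n₀ + ν ξ):
  A: 576 − 1(487) = 89
  B: 0 + 1(487) = 487

89 mol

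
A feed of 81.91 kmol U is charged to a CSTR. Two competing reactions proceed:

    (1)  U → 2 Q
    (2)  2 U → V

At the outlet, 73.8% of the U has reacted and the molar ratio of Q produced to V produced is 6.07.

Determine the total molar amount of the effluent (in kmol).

Conversion of U: U consumed = 0.738 × 81.91 = 60.45 kmol = 1ξ₁ + 2ξ₂.
Selectivity: 2ξ₁ / (1ξ₂) = 6.07 → ξ₁ = 3.035 ξ₂.
Substitute: (1·3.035 + 2) ξ₂ = 60.45 → ξ₂ = 12.01 kmol, ξ₁ = 36.44 kmol.
Outlet amounts (n = n₀ + Σ ν·ξ):
  U: 81.91 − 1(36.44) − 2(12.01) = 21.46
  Q: 0 + 2(36.44) = 72.88
  V: 0 + 1(12.01) = 12.01
Total out = 21.46 + 72.88 + 12.01 = 106.3 kmol.

106 kmol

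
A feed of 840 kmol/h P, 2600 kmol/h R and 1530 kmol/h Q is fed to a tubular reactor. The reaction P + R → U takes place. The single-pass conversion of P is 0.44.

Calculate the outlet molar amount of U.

P reacted = 0.44 × 840 = 369.6 kmol/h; ν_P = −1, so ξ = 369.6/1 = 369.6 kmol/h.
Outlet amounts (n = n₀ + ν ξ):
  P: 840 − 1(369.6) = 470.4
  R: 2600 − 1(369.6) = 2230
  U: 0 + 1(369.6) = 369.6
  Q: 1530 (inert)

370 kmol/h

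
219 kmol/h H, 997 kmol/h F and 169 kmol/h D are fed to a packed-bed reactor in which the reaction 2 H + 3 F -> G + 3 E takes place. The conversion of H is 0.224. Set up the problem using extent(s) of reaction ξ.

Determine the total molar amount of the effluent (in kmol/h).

1360 kmol/h

H reacted = 0.224 × 219 = 49.06 kmol/h; ν_H = −2, so ξ = 49.06/2 = 24.53 kmol/h.
Outlet amounts (n = n₀ + ν ξ):
  H: 219 − 2(24.53) = 169.9
  F: 997 − 3(24.53) = 923.4
  G: 0 + 1(24.53) = 24.53
  E: 0 + 3(24.53) = 73.58
  D: 169 (inert)
Total out = 169.9 + 923.4 + 24.53 + 73.58 + 169 = 1360 kmol/h.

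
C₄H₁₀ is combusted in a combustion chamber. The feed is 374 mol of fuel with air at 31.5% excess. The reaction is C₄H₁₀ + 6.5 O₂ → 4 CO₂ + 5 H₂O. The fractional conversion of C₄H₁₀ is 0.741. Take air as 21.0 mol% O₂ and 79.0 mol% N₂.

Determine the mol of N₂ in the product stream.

Stoichiometric O₂ = 6.5 × 374 = 2431 mol; O₂ fed = 2431 × 1.315 = 3197 mol.
N₂ fed = 3197 × 79/21 = 12030 mol.
Fuel reacted = 0.741 × 374 → ξ = 277.1 mol.
Outlet (n = n₀ + ν ξ):
  C₄H₁₀: 374 − 1(277.1) = 96.87
  O₂: 3197 − 6.5(277.1) = 1395
  N₂: 12030 (inert)
  CO₂: 0 + 4(277.1) = 1109
  H₂O: 0 + 5(277.1) = 1386

12000 mol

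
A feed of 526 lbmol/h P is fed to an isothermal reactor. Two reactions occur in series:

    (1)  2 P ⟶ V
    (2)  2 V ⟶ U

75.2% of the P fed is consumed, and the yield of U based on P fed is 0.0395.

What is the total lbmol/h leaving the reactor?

307 lbmol/h

Conversion of P: P consumed = 2ξ₁ = 0.752 × 526 → ξ₁ = 197.8 lbmol/h.
Yield of U: 1ξ₂ / 526 = 0.0395 → ξ₂ = 20.78 lbmol/h.
Outlet amounts (n = n₀ + Σ ν·ξ):
  P: 526 − 2(197.8) = 130.4
  V: 0 + 1(197.8) − 2(20.78) = 156.2
  U: 0 + 1(20.78) = 20.78
Total out = 130.4 + 156.2 + 20.78 = 307.4 lbmol/h.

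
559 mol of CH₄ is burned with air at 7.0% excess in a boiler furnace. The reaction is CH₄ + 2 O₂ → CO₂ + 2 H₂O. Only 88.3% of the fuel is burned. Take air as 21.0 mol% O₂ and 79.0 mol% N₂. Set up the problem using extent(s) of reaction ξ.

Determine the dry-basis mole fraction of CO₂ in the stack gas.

Stoichiometric O₂ = 2 × 559 = 1118 mol; O₂ fed = 1118 × 1.070 = 1196 mol.
N₂ fed = 1196 × 79/21 = 4500 mol.
Fuel reacted = 0.883 × 559 → ξ = 493.6 mol.
Outlet (n = n₀ + ν ξ):
  CH₄: 559 − 1(493.6) = 65.4
  O₂: 1196 − 2(493.6) = 209.1
  N₂: 4500 (inert)
  CO₂: 0 + 1(493.6) = 493.6
  H₂O: 0 + 2(493.6) = 987.2
Dry total = 5268 mol; y_CO₂ (dry) = 493.6 / 5268 = 0.09369.

0.0937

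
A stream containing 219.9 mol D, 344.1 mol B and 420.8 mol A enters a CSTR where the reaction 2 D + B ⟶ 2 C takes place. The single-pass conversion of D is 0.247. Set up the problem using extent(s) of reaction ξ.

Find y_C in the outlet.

0.0567

D reacted = 0.247 × 219.9 = 54.32 mol; ν_D = −2, so ξ = 54.32/2 = 27.16 mol.
Outlet amounts (n = n₀ + ν ξ):
  D: 219.9 − 2(27.16) = 165.6
  B: 344.1 − 1(27.16) = 316.9
  C: 0 + 2(27.16) = 54.32
  A: 420.8 (inert)
Total out = 957.6 mol; y_C = 54.32 / 957.6 = 0.05672.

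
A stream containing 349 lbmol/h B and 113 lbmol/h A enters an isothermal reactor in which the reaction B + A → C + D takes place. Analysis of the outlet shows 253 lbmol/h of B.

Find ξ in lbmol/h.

For B: n = n₀ − 1ξ → 253 = 349 − 1ξ, giving ξ = 96 lbmol/h.
Outlet amounts (n = n₀ + ν ξ):
  B: 349 − 1(96) = 253
  A: 113 − 1(96) = 17
  C: 0 + 1(96) = 96
  D: 0 + 1(96) = 96

ξ = 96 lbmol/h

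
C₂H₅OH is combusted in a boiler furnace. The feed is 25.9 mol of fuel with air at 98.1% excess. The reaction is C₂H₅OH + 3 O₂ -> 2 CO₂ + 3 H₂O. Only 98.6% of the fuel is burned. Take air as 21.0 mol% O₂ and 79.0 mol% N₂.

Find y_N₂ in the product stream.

0.738

Stoichiometric O₂ = 3 × 25.9 = 77.7 mol; O₂ fed = 77.7 × 1.981 = 153.9 mol.
N₂ fed = 153.9 × 79/21 = 579 mol.
Fuel reacted = 0.986 × 25.9 → ξ = 25.54 mol.
Outlet (n = n₀ + ν ξ):
  C₂H₅OH: 25.9 − 1(25.54) = 0.3626
  O₂: 153.9 − 3(25.54) = 77.31
  N₂: 579 (inert)
  CO₂: 0 + 2(25.54) = 51.07
  H₂O: 0 + 3(25.54) = 76.61
Total out = 784.4 mol; y_N₂ = 579 / 784.4 = 0.7382.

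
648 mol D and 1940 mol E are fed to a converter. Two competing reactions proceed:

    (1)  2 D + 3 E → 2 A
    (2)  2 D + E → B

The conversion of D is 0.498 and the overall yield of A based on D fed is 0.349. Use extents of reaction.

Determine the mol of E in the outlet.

1550 mol

Yield of A: 2ξ₁ / 648 = 0.349 → ξ₁ = 113.1 mol.
Conversion of D: 2ξ₁ + 2ξ₂ = 0.498 × 648 = 322.7 → ξ₂ = 48.28 mol.
Outlet amounts (n = n₀ + Σ ν·ξ):
  D: 648 − 2(113.1) − 2(48.28) = 325.3
  E: 1940 − 3(113.1) − 1(48.28) = 1552
  A: 0 + 2(113.1) = 226.2
  B: 0 + 1(48.28) = 48.28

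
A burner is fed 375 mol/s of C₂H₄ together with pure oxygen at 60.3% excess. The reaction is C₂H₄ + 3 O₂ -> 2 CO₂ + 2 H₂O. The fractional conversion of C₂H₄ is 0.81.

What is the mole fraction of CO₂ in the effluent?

Stoichiometric O₂ = 3 × 375 = 1125 mol/s; O₂ fed = 1125 × 1.603 = 1803 mol/s.
Fuel reacted = 0.81 × 375 → ξ = 303.8 mol/s.
Outlet (n = n₀ + ν ξ):
  C₂H₄: 375 − 1(303.8) = 71.25
  O₂: 1803 − 3(303.8) = 892.1
  CO₂: 0 + 2(303.8) = 607.5
  H₂O: 0 + 2(303.8) = 607.5
Total out = 2178 mol/s; y_CO₂ = 607.5 / 2178 = 0.2789.

0.279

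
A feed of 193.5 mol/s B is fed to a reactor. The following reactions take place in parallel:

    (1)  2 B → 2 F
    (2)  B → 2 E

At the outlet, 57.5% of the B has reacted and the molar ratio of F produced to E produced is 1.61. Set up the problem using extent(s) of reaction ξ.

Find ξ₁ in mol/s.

ξ₁ = 42.4 mol/s

Conversion of B: B consumed = 0.575 × 193.5 = 111.3 mol/s = 2ξ₁ + 1ξ₂.
Selectivity: 2ξ₁ / (2ξ₂) = 1.61 → ξ₁ = 1.61 ξ₂.
Substitute: (2·1.61 + 1) ξ₂ = 111.3 → ξ₂ = 26.37 mol/s, ξ₁ = 42.45 mol/s.
Outlet amounts (n = n₀ + Σ ν·ξ):
  B: 193.5 − 2(42.45) − 1(26.37) = 82.24
  F: 0 + 2(42.45) = 84.9
  E: 0 + 2(26.37) = 52.73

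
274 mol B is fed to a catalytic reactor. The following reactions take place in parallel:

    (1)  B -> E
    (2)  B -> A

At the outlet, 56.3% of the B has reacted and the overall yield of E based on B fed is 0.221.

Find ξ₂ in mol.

Yield of E: 1ξ₁ / 274 = 0.221 → ξ₁ = 60.55 mol.
Conversion of B: 1ξ₁ + 1ξ₂ = 0.563 × 274 = 154.3 → ξ₂ = 93.71 mol.
Outlet amounts (n = n₀ + Σ ν·ξ):
  B: 274 − 1(60.55) − 1(93.71) = 119.7
  E: 0 + 1(60.55) = 60.55
  A: 0 + 1(93.71) = 93.71

ξ₂ = 93.7 mol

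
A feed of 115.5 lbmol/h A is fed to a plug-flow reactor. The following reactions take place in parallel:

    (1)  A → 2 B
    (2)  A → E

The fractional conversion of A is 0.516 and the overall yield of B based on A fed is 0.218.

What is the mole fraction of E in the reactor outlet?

0.367

Yield of B: 2ξ₁ / 115.5 = 0.218 → ξ₁ = 12.59 lbmol/h.
Conversion of A: 1ξ₁ + 1ξ₂ = 0.516 × 115.5 = 59.6 → ξ₂ = 47.01 lbmol/h.
Outlet amounts (n = n₀ + Σ ν·ξ):
  A: 115.5 − 1(12.59) − 1(47.01) = 55.9
  B: 0 + 2(12.59) = 25.18
  E: 0 + 1(47.01) = 47.01
Total out = 128.1 lbmol/h; y_E = 47.01 / 128.1 = 0.367.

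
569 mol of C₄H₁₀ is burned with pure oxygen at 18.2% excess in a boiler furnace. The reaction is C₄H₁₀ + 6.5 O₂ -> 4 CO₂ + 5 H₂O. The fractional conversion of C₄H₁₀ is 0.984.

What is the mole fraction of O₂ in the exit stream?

Stoichiometric O₂ = 6.5 × 569 = 3698 mol; O₂ fed = 3698 × 1.182 = 4372 mol.
Fuel reacted = 0.984 × 569 → ξ = 559.9 mol.
Outlet (n = n₀ + ν ξ):
  C₄H₁₀: 569 − 1(559.9) = 9.104
  O₂: 4372 − 6.5(559.9) = 732.3
  CO₂: 0 + 4(559.9) = 2240
  H₂O: 0 + 5(559.9) = 2799
Total out = 5780 mol; y_O₂ = 732.3 / 5780 = 0.1267.

0.127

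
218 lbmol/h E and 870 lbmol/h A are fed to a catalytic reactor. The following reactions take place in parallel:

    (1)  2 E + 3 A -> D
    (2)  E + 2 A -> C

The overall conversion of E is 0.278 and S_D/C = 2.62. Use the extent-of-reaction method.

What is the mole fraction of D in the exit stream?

0.0263

Conversion of E: E consumed = 0.278 × 218 = 60.6 lbmol/h = 2ξ₁ + 1ξ₂.
Selectivity: 1ξ₁ / (1ξ₂) = 2.62 → ξ₁ = 2.62 ξ₂.
Substitute: (2·2.62 + 1) ξ₂ = 60.6 → ξ₂ = 9.712 lbmol/h, ξ₁ = 25.45 lbmol/h.
Outlet amounts (n = n₀ + Σ ν·ξ):
  E: 218 − 2(25.45) − 1(9.712) = 157.4
  A: 870 − 3(25.45) − 2(9.712) = 774.2
  D: 0 + 1(25.45) = 25.45
  C: 0 + 1(9.712) = 9.712
Total out = 966.8 lbmol/h; y_D = 25.45 / 966.8 = 0.02632.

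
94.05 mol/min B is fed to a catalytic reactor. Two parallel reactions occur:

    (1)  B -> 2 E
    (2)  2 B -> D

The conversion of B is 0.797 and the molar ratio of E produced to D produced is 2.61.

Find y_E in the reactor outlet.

Conversion of B: B consumed = 0.797 × 94.05 = 74.96 mol/min = 1ξ₁ + 2ξ₂.
Selectivity: 2ξ₁ / (1ξ₂) = 2.61 → ξ₁ = 1.305 ξ₂.
Substitute: (1·1.305 + 2) ξ₂ = 74.96 → ξ₂ = 22.68 mol/min, ξ₁ = 29.6 mol/min.
Outlet amounts (n = n₀ + Σ ν·ξ):
  B: 94.05 − 1(29.6) − 2(22.68) = 19.09
  E: 0 + 2(29.6) = 59.2
  D: 0 + 1(22.68) = 22.68
Total out = 101 mol/min; y_E = 59.2 / 101 = 0.5863.

0.586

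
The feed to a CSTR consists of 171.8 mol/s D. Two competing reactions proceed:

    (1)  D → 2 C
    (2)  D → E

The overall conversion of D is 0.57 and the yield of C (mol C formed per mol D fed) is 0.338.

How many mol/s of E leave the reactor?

Yield of C: 2ξ₁ / 171.8 = 0.338 → ξ₁ = 29.03 mol/s.
Conversion of D: 1ξ₁ + 1ξ₂ = 0.57 × 171.8 = 97.93 → ξ₂ = 68.89 mol/s.
Outlet amounts (n = n₀ + Σ ν·ξ):
  D: 171.8 − 1(29.03) − 1(68.89) = 73.87
  C: 0 + 2(29.03) = 58.07
  E: 0 + 1(68.89) = 68.89

68.9 mol/s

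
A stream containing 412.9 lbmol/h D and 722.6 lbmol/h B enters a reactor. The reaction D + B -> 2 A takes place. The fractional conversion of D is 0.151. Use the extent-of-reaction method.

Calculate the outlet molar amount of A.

D reacted = 0.151 × 412.9 = 62.35 lbmol/h; ν_D = −1, so ξ = 62.35/1 = 62.35 lbmol/h.
Outlet amounts (n = n₀ + ν ξ):
  D: 412.9 − 1(62.35) = 350.6
  B: 722.6 − 1(62.35) = 660.3
  A: 0 + 2(62.35) = 124.7

125 lbmol/h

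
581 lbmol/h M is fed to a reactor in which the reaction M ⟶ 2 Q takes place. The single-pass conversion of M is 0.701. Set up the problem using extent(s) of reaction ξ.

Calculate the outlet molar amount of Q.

M reacted = 0.701 × 581 = 407.3 lbmol/h; ν_M = −1, so ξ = 407.3/1 = 407.3 lbmol/h.
Outlet amounts (n = n₀ + ν ξ):
  M: 581 − 1(407.3) = 173.7
  Q: 0 + 2(407.3) = 814.6

815 lbmol/h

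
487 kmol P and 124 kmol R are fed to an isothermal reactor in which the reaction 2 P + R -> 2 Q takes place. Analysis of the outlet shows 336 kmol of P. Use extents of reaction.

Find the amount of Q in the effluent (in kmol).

For P: n = n₀ − 2ξ → 336 = 487 − 2ξ, giving ξ = 75.5 kmol.
Outlet amounts (n = n₀ + ν ξ):
  P: 487 − 2(75.5) = 336
  R: 124 − 1(75.5) = 48.5
  Q: 0 + 2(75.5) = 151

151 kmol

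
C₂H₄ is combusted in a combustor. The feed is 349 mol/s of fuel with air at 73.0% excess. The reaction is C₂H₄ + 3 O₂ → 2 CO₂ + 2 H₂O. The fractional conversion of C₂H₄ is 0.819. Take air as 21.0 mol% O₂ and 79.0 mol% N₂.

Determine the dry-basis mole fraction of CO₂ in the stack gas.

0.068

Stoichiometric O₂ = 3 × 349 = 1047 mol/s; O₂ fed = 1047 × 1.730 = 1811 mol/s.
N₂ fed = 1811 × 79/21 = 6814 mol/s.
Fuel reacted = 0.819 × 349 → ξ = 285.8 mol/s.
Outlet (n = n₀ + ν ξ):
  C₂H₄: 349 − 1(285.8) = 63.17
  O₂: 1811 − 3(285.8) = 953.8
  N₂: 6814 (inert)
  CO₂: 0 + 2(285.8) = 571.7
  H₂O: 0 + 2(285.8) = 571.7
Dry total = 8403 mol/s; y_CO₂ (dry) = 571.7 / 8403 = 0.06803.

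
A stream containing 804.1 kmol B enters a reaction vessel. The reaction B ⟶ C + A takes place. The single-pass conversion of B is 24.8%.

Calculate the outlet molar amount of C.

B reacted = 0.248 × 804.1 = 199.4 kmol; ν_B = −1, so ξ = 199.4/1 = 199.4 kmol.
Outlet amounts (n = n₀ + ν ξ):
  B: 804.1 − 1(199.4) = 604.7
  C: 0 + 1(199.4) = 199.4
  A: 0 + 1(199.4) = 199.4

199 kmol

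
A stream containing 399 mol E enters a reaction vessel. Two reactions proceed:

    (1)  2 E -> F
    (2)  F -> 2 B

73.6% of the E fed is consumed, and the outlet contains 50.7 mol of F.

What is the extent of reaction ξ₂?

ξ₂ = 96.1 mol

Conversion of E: E consumed = 2ξ₁ = 0.736 × 399 → ξ₁ = 146.8 mol.
F balance: n_F = 0 + 1ξ₁ − 1ξ₂ = 50.7 → ξ₂ = (1·146.8 − 50.7)/1 = 96.13 mol.
Outlet amounts (n = n₀ + Σ ν·ξ):
  E: 399 − 2(146.8) = 105.3
  F: 0 + 1(146.8) − 1(96.13) = 50.7
  B: 0 + 2(96.13) = 192.3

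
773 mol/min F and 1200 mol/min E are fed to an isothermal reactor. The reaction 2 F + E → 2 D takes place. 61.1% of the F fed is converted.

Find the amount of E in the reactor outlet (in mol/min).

F reacted = 0.611 × 773 = 472.3 mol/min; ν_F = −2, so ξ = 472.3/2 = 236.2 mol/min.
Outlet amounts (n = n₀ + ν ξ):
  F: 773 − 2(236.2) = 300.7
  E: 1200 − 1(236.2) = 963.8
  D: 0 + 2(236.2) = 472.3

964 mol/min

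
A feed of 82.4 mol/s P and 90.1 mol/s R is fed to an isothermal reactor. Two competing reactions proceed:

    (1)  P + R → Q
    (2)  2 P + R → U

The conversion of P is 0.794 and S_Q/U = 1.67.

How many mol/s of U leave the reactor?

Conversion of P: P consumed = 0.794 × 82.4 = 65.43 mol/s = 1ξ₁ + 2ξ₂.
Selectivity: 1ξ₁ / (1ξ₂) = 1.67 → ξ₁ = 1.67 ξ₂.
Substitute: (1·1.67 + 2) ξ₂ = 65.43 → ξ₂ = 17.83 mol/s, ξ₁ = 29.77 mol/s.
Outlet amounts (n = n₀ + Σ ν·ξ):
  P: 82.4 − 1(29.77) − 2(17.83) = 16.97
  R: 90.1 − 1(29.77) − 1(17.83) = 42.5
  Q: 0 + 1(29.77) = 29.77
  U: 0 + 1(17.83) = 17.83

17.8 mol/s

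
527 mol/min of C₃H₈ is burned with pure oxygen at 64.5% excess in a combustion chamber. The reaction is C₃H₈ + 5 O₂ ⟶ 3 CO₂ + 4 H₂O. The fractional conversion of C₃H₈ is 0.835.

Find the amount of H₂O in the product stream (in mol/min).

Stoichiometric O₂ = 5 × 527 = 2635 mol/min; O₂ fed = 2635 × 1.645 = 4335 mol/min.
Fuel reacted = 0.835 × 527 → ξ = 440 mol/min.
Outlet (n = n₀ + ν ξ):
  C₃H₈: 527 − 1(440) = 86.96
  O₂: 4335 − 5(440) = 2134
  CO₂: 0 + 3(440) = 1320
  H₂O: 0 + 4(440) = 1760

1760 mol/min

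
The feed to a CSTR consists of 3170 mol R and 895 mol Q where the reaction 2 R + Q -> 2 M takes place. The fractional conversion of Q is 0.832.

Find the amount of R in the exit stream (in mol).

Q reacted = 0.832 × 895 = 744.6 mol; ν_Q = −1, so ξ = 744.6/1 = 744.6 mol.
Outlet amounts (n = n₀ + ν ξ):
  R: 3170 − 2(744.6) = 1681
  Q: 895 − 1(744.6) = 150.4
  M: 0 + 2(744.6) = 1489

1680 mol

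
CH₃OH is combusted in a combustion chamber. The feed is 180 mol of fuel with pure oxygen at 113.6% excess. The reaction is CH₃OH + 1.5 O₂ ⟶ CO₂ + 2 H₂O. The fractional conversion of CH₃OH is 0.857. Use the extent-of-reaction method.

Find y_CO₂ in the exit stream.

0.185

Stoichiometric O₂ = 1.5 × 180 = 270 mol; O₂ fed = 270 × 2.136 = 576.7 mol.
Fuel reacted = 0.857 × 180 → ξ = 154.3 mol.
Outlet (n = n₀ + ν ξ):
  CH₃OH: 180 − 1(154.3) = 25.74
  O₂: 576.7 − 1.5(154.3) = 345.3
  CO₂: 0 + 1(154.3) = 154.3
  H₂O: 0 + 2(154.3) = 308.5
Total out = 833.9 mol; y_CO₂ = 154.3 / 833.9 = 0.185.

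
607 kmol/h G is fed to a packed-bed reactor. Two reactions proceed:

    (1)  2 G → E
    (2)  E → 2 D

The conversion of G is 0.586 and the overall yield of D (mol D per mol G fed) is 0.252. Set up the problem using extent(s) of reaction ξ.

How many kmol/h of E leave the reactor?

101 kmol/h

Conversion of G: G consumed = 2ξ₁ = 0.586 × 607 → ξ₁ = 177.9 kmol/h.
Yield of D: 2ξ₂ / 607 = 0.252 → ξ₂ = 76.48 kmol/h.
Outlet amounts (n = n₀ + Σ ν·ξ):
  G: 607 − 2(177.9) = 251.3
  E: 0 + 1(177.9) − 1(76.48) = 101.4
  D: 0 + 2(76.48) = 153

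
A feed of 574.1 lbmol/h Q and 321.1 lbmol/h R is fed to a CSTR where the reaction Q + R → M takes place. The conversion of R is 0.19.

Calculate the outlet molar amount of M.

61 lbmol/h

R reacted = 0.19 × 321.1 = 61.01 lbmol/h; ν_R = −1, so ξ = 61.01/1 = 61.01 lbmol/h.
Outlet amounts (n = n₀ + ν ξ):
  Q: 574.1 − 1(61.01) = 513.1
  R: 321.1 − 1(61.01) = 260.1
  M: 0 + 1(61.01) = 61.01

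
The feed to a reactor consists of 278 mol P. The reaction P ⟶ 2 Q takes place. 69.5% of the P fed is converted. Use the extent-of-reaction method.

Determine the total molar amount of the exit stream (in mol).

P reacted = 0.695 × 278 = 193.2 mol; ν_P = −1, so ξ = 193.2/1 = 193.2 mol.
Outlet amounts (n = n₀ + ν ξ):
  P: 278 − 1(193.2) = 84.79
  Q: 0 + 2(193.2) = 386.4
Total out = 84.79 + 386.4 = 471.2 mol.

471 mol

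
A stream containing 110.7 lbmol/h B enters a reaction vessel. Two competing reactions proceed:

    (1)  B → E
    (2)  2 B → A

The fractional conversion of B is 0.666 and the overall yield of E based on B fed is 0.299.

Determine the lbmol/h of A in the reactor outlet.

20.3 lbmol/h

Yield of E: 1ξ₁ / 110.7 = 0.299 → ξ₁ = 33.1 lbmol/h.
Conversion of B: 1ξ₁ + 2ξ₂ = 0.666 × 110.7 = 73.73 → ξ₂ = 20.31 lbmol/h.
Outlet amounts (n = n₀ + Σ ν·ξ):
  B: 110.7 − 1(33.1) − 2(20.31) = 36.97
  E: 0 + 1(33.1) = 33.1
  A: 0 + 1(20.31) = 20.31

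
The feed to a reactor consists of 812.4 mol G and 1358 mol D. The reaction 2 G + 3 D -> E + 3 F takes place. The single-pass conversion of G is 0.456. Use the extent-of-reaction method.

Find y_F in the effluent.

0.28

G reacted = 0.456 × 812.4 = 370.5 mol; ν_G = −2, so ξ = 370.5/2 = 185.2 mol.
Outlet amounts (n = n₀ + ν ξ):
  G: 812.4 − 2(185.2) = 441.9
  D: 1358 − 3(185.2) = 802.3
  E: 0 + 1(185.2) = 185.2
  F: 0 + 3(185.2) = 555.7
Total out = 1985 mol; y_F = 555.7 / 1985 = 0.2799.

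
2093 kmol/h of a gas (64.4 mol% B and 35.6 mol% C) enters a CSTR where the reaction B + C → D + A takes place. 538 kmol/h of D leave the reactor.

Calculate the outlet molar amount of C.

207 kmol/h

For D: n = n₀ + 1ξ → 538 = 0 + 1ξ, giving ξ = 538 kmol/h.
Outlet amounts (n = n₀ + ν ξ):
  B: 1348 − 1(538) = 809.9
  C: 745.1 − 1(538) = 207.1
  D: 0 + 1(538) = 538
  A: 0 + 1(538) = 538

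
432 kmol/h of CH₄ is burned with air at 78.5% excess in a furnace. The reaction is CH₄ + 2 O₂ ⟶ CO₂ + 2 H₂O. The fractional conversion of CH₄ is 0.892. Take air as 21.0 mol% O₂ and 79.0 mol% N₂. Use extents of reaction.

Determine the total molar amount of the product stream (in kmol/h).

7780 kmol/h

Stoichiometric O₂ = 2 × 432 = 864 kmol/h; O₂ fed = 864 × 1.785 = 1542 kmol/h.
N₂ fed = 1542 × 79/21 = 5802 kmol/h.
Fuel reacted = 0.892 × 432 → ξ = 385.3 kmol/h.
Outlet (n = n₀ + ν ξ):
  CH₄: 432 − 1(385.3) = 46.66
  O₂: 1542 − 2(385.3) = 771.6
  N₂: 5802 (inert)
  CO₂: 0 + 1(385.3) = 385.3
  H₂O: 0 + 2(385.3) = 770.7
Total out = 46.66 + 771.6 + 5802 + 385.3 + 770.7 = 7776 kmol/h.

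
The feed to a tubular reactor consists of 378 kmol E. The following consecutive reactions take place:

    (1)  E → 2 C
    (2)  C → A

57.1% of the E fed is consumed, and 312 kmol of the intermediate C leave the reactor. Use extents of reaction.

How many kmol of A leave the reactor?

120 kmol

Conversion of E: E consumed = 1ξ₁ = 0.571 × 378 → ξ₁ = 215.8 kmol.
C balance: n_C = 0 + 2ξ₁ − 1ξ₂ = 312 → ξ₂ = (2·215.8 − 312)/1 = 119.7 kmol.
Outlet amounts (n = n₀ + Σ ν·ξ):
  E: 378 − 1(215.8) = 162.2
  C: 0 + 2(215.8) − 1(119.7) = 312
  A: 0 + 1(119.7) = 119.7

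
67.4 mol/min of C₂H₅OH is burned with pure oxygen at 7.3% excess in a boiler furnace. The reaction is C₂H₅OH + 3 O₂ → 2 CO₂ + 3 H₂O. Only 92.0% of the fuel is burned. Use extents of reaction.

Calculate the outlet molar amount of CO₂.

124 mol/min

Stoichiometric O₂ = 3 × 67.4 = 202.2 mol/min; O₂ fed = 202.2 × 1.073 = 217 mol/min.
Fuel reacted = 0.92 × 67.4 → ξ = 62.01 mol/min.
Outlet (n = n₀ + ν ξ):
  C₂H₅OH: 67.4 − 1(62.01) = 5.392
  O₂: 217 − 3(62.01) = 30.94
  CO₂: 0 + 2(62.01) = 124
  H₂O: 0 + 3(62.01) = 186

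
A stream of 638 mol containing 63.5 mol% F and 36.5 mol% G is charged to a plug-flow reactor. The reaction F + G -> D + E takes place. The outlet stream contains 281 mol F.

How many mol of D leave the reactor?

124 mol

For F: n = n₀ − 1ξ → 281 = 405.1 − 1ξ, giving ξ = 124.1 mol.
Outlet amounts (n = n₀ + ν ξ):
  F: 405.1 − 1(124.1) = 281
  G: 232.9 − 1(124.1) = 108.7
  D: 0 + 1(124.1) = 124.1
  E: 0 + 1(124.1) = 124.1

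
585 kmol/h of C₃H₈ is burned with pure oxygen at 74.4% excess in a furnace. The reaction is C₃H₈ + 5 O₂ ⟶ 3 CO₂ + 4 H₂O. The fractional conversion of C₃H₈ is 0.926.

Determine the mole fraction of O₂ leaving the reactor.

Stoichiometric O₂ = 5 × 585 = 2925 kmol/h; O₂ fed = 2925 × 1.744 = 5101 kmol/h.
Fuel reacted = 0.926 × 585 → ξ = 541.7 kmol/h.
Outlet (n = n₀ + ν ξ):
  C₃H₈: 585 − 1(541.7) = 43.29
  O₂: 5101 − 5(541.7) = 2393
  CO₂: 0 + 3(541.7) = 1625
  H₂O: 0 + 4(541.7) = 2167
Total out = 6228 kmol/h; y_O₂ = 2393 / 6228 = 0.3842.

0.384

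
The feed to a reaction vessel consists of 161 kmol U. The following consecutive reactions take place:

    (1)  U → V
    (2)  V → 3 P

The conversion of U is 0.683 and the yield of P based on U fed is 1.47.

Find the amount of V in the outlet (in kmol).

31.1 kmol

Conversion of U: U consumed = 1ξ₁ = 0.683 × 161 → ξ₁ = 110 kmol.
Yield of P: 3ξ₂ / 161 = 1.47 → ξ₂ = 78.89 kmol.
Outlet amounts (n = n₀ + Σ ν·ξ):
  U: 161 − 1(110) = 51.04
  V: 0 + 1(110) − 1(78.89) = 31.07
  P: 0 + 3(78.89) = 236.7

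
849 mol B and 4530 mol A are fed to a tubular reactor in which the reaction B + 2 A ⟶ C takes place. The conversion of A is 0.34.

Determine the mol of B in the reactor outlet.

78.9 mol

A reacted = 0.34 × 4530 = 1540 mol; ν_A = −2, so ξ = 1540/2 = 770.1 mol.
Outlet amounts (n = n₀ + ν ξ):
  B: 849 − 1(770.1) = 78.9
  A: 4530 − 2(770.1) = 2990
  C: 0 + 1(770.1) = 770.1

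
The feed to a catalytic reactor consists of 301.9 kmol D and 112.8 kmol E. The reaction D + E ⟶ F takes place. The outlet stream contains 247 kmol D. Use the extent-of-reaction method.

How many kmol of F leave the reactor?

54.9 kmol

For D: n = n₀ − 1ξ → 247 = 301.9 − 1ξ, giving ξ = 54.9 kmol.
Outlet amounts (n = n₀ + ν ξ):
  D: 301.9 − 1(54.9) = 247
  E: 112.8 − 1(54.9) = 57.9
  F: 0 + 1(54.9) = 54.9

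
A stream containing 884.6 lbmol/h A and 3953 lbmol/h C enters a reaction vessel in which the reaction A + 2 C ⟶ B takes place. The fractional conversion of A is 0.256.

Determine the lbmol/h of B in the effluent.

226 lbmol/h

A reacted = 0.256 × 884.6 = 226.5 lbmol/h; ν_A = −1, so ξ = 226.5/1 = 226.5 lbmol/h.
Outlet amounts (n = n₀ + ν ξ):
  A: 884.6 − 1(226.5) = 658.1
  C: 3953 − 2(226.5) = 3500
  B: 0 + 1(226.5) = 226.5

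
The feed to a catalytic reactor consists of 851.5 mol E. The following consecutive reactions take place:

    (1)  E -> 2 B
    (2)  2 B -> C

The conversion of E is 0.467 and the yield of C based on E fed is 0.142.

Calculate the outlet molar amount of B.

553 mol

Conversion of E: E consumed = 1ξ₁ = 0.467 × 851.5 → ξ₁ = 397.7 mol.
Yield of C: 1ξ₂ / 851.5 = 0.142 → ξ₂ = 120.9 mol.
Outlet amounts (n = n₀ + Σ ν·ξ):
  E: 851.5 − 1(397.7) = 453.8
  B: 0 + 2(397.7) − 2(120.9) = 553.5
  C: 0 + 1(120.9) = 120.9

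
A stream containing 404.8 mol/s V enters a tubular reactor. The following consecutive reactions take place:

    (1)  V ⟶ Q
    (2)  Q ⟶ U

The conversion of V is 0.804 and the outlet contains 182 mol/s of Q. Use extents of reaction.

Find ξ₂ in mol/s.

ξ₂ = 143 mol/s

Conversion of V: V consumed = 1ξ₁ = 0.804 × 404.8 → ξ₁ = 325.5 mol/s.
Q balance: n_Q = 0 + 1ξ₁ − 1ξ₂ = 182 → ξ₂ = (1·325.5 − 182)/1 = 143.5 mol/s.
Outlet amounts (n = n₀ + Σ ν·ξ):
  V: 404.8 − 1(325.5) = 79.34
  Q: 0 + 1(325.5) − 1(143.5) = 182
  U: 0 + 1(143.5) = 143.5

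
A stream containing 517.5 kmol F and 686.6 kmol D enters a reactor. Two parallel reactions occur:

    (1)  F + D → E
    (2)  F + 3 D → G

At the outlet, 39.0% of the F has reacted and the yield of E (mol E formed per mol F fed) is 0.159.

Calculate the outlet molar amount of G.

120 kmol

Yield of E: 1ξ₁ / 517.5 = 0.159 → ξ₁ = 82.28 kmol.
Conversion of F: 1ξ₁ + 1ξ₂ = 0.39 × 517.5 = 201.8 → ξ₂ = 119.5 kmol.
Outlet amounts (n = n₀ + Σ ν·ξ):
  F: 517.5 − 1(82.28) − 1(119.5) = 315.7
  D: 686.6 − 1(82.28) − 3(119.5) = 245.7
  E: 0 + 1(82.28) = 82.28
  G: 0 + 1(119.5) = 119.5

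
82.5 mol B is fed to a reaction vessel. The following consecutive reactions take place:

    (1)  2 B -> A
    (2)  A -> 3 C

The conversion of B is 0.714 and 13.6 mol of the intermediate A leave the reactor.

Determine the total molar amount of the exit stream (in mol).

84.8 mol

Conversion of B: B consumed = 2ξ₁ = 0.714 × 82.5 → ξ₁ = 29.45 mol.
A balance: n_A = 0 + 1ξ₁ − 1ξ₂ = 13.6 → ξ₂ = (1·29.45 − 13.6)/1 = 15.85 mol.
Outlet amounts (n = n₀ + Σ ν·ξ):
  B: 82.5 − 2(29.45) = 23.6
  A: 0 + 1(29.45) − 1(15.85) = 13.6
  C: 0 + 3(15.85) = 47.56
Total out = 23.6 + 13.6 + 47.56 = 84.75 mol.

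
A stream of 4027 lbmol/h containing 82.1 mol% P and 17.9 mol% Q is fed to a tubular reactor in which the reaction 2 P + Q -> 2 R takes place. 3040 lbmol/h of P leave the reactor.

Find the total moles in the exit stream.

For P: n = n₀ − 2ξ → 3040 = 3306 − 2ξ, giving ξ = 133.1 lbmol/h.
Outlet amounts (n = n₀ + ν ξ):
  P: 3306 − 2(133.1) = 3040
  Q: 720.8 − 1(133.1) = 587.7
  R: 0 + 2(133.1) = 266.2
Total out = 3040 + 587.7 + 266.2 = 3894 lbmol/h.

3890 lbmol/h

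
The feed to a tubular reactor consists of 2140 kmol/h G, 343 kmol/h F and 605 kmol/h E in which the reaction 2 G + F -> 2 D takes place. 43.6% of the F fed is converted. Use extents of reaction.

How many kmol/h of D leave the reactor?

F reacted = 0.436 × 343 = 149.5 kmol/h; ν_F = −1, so ξ = 149.5/1 = 149.5 kmol/h.
Outlet amounts (n = n₀ + ν ξ):
  G: 2140 − 2(149.5) = 1841
  F: 343 − 1(149.5) = 193.5
  D: 0 + 2(149.5) = 299.1
  E: 605 (inert)

299 kmol/h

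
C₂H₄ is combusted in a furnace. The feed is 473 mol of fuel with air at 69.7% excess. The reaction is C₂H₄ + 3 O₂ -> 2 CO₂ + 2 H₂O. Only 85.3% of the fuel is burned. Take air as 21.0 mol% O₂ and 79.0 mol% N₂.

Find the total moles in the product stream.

11900 mol

Stoichiometric O₂ = 3 × 473 = 1419 mol; O₂ fed = 1419 × 1.697 = 2408 mol.
N₂ fed = 2408 × 79/21 = 9059 mol.
Fuel reacted = 0.853 × 473 → ξ = 403.5 mol.
Outlet (n = n₀ + ν ξ):
  C₂H₄: 473 − 1(403.5) = 69.53
  O₂: 2408 − 3(403.5) = 1198
  N₂: 9059 (inert)
  CO₂: 0 + 2(403.5) = 806.9
  H₂O: 0 + 2(403.5) = 806.9
Total out = 69.53 + 1198 + 9059 + 806.9 + 806.9 = 11940 mol.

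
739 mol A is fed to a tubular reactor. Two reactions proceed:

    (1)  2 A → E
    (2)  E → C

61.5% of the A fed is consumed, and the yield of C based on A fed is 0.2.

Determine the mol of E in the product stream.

79.4 mol

Conversion of A: A consumed = 2ξ₁ = 0.615 × 739 → ξ₁ = 227.2 mol.
Yield of C: 1ξ₂ / 739 = 0.2 → ξ₂ = 147.8 mol.
Outlet amounts (n = n₀ + Σ ν·ξ):
  A: 739 − 2(227.2) = 284.5
  E: 0 + 1(227.2) − 1(147.8) = 79.44
  C: 0 + 1(147.8) = 147.8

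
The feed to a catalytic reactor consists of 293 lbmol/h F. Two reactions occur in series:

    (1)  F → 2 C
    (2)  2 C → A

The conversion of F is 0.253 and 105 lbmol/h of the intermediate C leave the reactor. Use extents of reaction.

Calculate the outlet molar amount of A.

21.6 lbmol/h

Conversion of F: F consumed = 1ξ₁ = 0.253 × 293 → ξ₁ = 74.13 lbmol/h.
C balance: n_C = 0 + 2ξ₁ − 2ξ₂ = 105 → ξ₂ = (2·74.13 − 105)/2 = 21.63 lbmol/h.
Outlet amounts (n = n₀ + Σ ν·ξ):
  F: 293 − 1(74.13) = 218.9
  C: 0 + 2(74.13) − 2(21.63) = 105
  A: 0 + 1(21.63) = 21.63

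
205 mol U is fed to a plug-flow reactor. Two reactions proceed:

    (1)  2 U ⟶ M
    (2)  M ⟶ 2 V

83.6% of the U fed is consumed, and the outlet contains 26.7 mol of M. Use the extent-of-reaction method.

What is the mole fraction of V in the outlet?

Conversion of U: U consumed = 2ξ₁ = 0.836 × 205 → ξ₁ = 85.69 mol.
M balance: n_M = 0 + 1ξ₁ − 1ξ₂ = 26.7 → ξ₂ = (1·85.69 − 26.7)/1 = 58.99 mol.
Outlet amounts (n = n₀ + Σ ν·ξ):
  U: 205 − 2(85.69) = 33.62
  M: 0 + 1(85.69) − 1(58.99) = 26.7
  V: 0 + 2(58.99) = 118
Total out = 178.3 mol; y_V = 118 / 178.3 = 0.6617.

0.662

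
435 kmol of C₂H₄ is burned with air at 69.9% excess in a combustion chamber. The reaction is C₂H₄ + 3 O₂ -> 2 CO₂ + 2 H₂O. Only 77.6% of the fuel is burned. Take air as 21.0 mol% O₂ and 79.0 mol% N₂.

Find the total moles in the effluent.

11000 kmol

Stoichiometric O₂ = 3 × 435 = 1305 kmol; O₂ fed = 1305 × 1.699 = 2217 kmol.
N₂ fed = 2217 × 79/21 = 8341 kmol.
Fuel reacted = 0.776 × 435 → ξ = 337.6 kmol.
Outlet (n = n₀ + ν ξ):
  C₂H₄: 435 − 1(337.6) = 97.44
  O₂: 2217 − 3(337.6) = 1205
  N₂: 8341 (inert)
  CO₂: 0 + 2(337.6) = 675.1
  H₂O: 0 + 2(337.6) = 675.1
Total out = 97.44 + 1205 + 8341 + 675.1 + 675.1 = 10990 kmol.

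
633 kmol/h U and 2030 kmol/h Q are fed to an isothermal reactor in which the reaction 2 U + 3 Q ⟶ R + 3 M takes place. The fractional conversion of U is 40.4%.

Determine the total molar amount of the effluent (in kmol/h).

2540 kmol/h

U reacted = 0.404 × 633 = 255.7 kmol/h; ν_U = −2, so ξ = 255.7/2 = 127.9 kmol/h.
Outlet amounts (n = n₀ + ν ξ):
  U: 633 − 2(127.9) = 377.3
  Q: 2030 − 3(127.9) = 1646
  R: 0 + 1(127.9) = 127.9
  M: 0 + 3(127.9) = 383.6
Total out = 377.3 + 1646 + 127.9 + 383.6 = 2535 kmol/h.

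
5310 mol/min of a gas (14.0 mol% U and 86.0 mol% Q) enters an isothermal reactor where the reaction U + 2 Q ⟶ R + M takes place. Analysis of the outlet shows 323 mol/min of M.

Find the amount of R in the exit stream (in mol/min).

323 mol/min

For M: n = n₀ + 1ξ → 323 = 0 + 1ξ, giving ξ = 323 mol/min.
Outlet amounts (n = n₀ + ν ξ):
  U: 743.4 − 1(323) = 420.4
  Q: 4567 − 2(323) = 3921
  R: 0 + 1(323) = 323
  M: 0 + 1(323) = 323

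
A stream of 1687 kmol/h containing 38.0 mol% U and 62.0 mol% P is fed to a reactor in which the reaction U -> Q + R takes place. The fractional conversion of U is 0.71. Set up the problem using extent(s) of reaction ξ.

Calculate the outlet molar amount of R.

455 kmol/h

U reacted = 0.71 × 641.1 = 455.2 kmol/h; ν_U = −1, so ξ = 455.2/1 = 455.2 kmol/h.
Outlet amounts (n = n₀ + ν ξ):
  U: 641.1 − 1(455.2) = 185.9
  Q: 0 + 1(455.2) = 455.2
  R: 0 + 1(455.2) = 455.2
  P: 1046 (inert)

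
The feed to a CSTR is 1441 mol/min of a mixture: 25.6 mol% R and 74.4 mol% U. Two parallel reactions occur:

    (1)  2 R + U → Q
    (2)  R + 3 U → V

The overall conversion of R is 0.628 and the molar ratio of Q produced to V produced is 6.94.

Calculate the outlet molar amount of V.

15.6 mol/min

Conversion of R: R consumed = 0.628 × 368.9 = 231.7 mol/min = 2ξ₁ + 1ξ₂.
Selectivity: 1ξ₁ / (1ξ₂) = 6.94 → ξ₁ = 6.94 ξ₂.
Substitute: (2·6.94 + 1) ξ₂ = 231.7 → ξ₂ = 15.57 mol/min, ξ₁ = 108 mol/min.
Outlet amounts (n = n₀ + Σ ν·ξ):
  R: 368.9 − 2(108) − 1(15.57) = 137.2
  U: 1072 − 1(108) − 3(15.57) = 917.3
  Q: 0 + 1(108) = 108
  V: 0 + 1(15.57) = 15.57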